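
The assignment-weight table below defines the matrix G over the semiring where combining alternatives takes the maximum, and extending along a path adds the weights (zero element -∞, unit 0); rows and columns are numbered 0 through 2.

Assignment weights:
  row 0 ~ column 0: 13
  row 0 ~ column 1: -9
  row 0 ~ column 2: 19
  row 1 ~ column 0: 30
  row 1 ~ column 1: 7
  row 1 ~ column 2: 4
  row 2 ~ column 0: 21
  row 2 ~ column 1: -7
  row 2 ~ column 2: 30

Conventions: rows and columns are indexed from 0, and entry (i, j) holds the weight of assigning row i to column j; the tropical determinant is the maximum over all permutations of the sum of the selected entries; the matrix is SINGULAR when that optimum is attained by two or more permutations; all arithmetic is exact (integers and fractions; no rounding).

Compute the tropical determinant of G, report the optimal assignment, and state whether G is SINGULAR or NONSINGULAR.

σ = (0, 1, 2): 13 + 7 + 30 = 50
σ = (0, 2, 1): 13 + 4 + (-7) = 10
σ = (1, 0, 2): (-9) + 30 + 30 = 51
σ = (1, 2, 0): (-9) + 4 + 21 = 16
σ = (2, 0, 1): 19 + 30 + (-7) = 42
σ = (2, 1, 0): 19 + 7 + 21 = 47
Optimal value attained by: σ = (1, 0, 2).
Answer: det⊕(G) = 51; verdict: NONSINGULAR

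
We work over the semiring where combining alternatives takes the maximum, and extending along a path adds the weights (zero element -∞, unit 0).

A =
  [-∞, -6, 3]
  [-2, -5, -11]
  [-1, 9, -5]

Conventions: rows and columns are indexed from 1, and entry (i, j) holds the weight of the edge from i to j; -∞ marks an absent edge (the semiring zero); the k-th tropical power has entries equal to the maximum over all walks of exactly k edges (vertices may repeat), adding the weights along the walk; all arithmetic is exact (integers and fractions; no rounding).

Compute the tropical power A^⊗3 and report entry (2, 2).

A^⊗2:
  [2, 12, -2]
  [-7, -2, 1]
  [7, 4, 2]
A^⊗3:
  [10, 7, 5]
  [0, 10, -4]
  [2, 11, 10]
Key observation: the optimum is the walk 2->1->3->2, with weight (-2) + 3 + 9 = 10.
Optimal value attained by: walk 2->1->3->2.
Answer: (A^⊗3)[2][2] = 10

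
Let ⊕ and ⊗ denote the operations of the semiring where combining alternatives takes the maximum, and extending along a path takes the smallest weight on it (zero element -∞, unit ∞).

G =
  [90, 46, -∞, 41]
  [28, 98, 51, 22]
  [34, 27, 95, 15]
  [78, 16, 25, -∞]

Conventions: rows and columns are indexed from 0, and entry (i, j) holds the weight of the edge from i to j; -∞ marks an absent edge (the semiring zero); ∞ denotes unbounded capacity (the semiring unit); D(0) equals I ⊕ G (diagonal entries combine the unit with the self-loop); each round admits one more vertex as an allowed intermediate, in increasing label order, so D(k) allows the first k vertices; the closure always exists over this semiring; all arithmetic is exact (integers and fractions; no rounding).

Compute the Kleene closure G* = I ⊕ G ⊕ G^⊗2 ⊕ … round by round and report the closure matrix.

D(0):
  [∞, 46, -∞, 41]
  [28, ∞, 51, 22]
  [34, 27, ∞, 15]
  [78, 16, 25, ∞]
D(1):
  [∞, 46, -∞, 41]
  [28, ∞, 51, 28]
  [34, 34, ∞, 34]
  [78, 46, 25, ∞]
D(2):
  [∞, 46, 46, 41]
  [28, ∞, 51, 28]
  [34, 34, ∞, 34]
  [78, 46, 46, ∞]
D(3):
  [∞, 46, 46, 41]
  [34, ∞, 51, 34]
  [34, 34, ∞, 34]
  [78, 46, 46, ∞]
D(4):
  [∞, 46, 46, 41]
  [34, ∞, 51, 34]
  [34, 34, ∞, 34]
  [78, 46, 46, ∞]
Answer: G* = [[∞, 46, 46, 41], [34, ∞, 51, 34], [34, 34, ∞, 34], [78, 46, 46, ∞]]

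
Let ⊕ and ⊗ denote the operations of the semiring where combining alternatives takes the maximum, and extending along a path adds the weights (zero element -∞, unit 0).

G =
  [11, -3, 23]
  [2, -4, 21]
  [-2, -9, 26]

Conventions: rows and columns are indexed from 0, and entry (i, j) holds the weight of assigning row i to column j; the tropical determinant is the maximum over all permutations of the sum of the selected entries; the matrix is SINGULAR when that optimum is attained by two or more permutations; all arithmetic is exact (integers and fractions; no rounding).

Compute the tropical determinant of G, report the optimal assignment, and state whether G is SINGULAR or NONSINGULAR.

σ = (0, 1, 2): 11 + (-4) + 26 = 33
σ = (0, 2, 1): 11 + 21 + (-9) = 23
σ = (1, 0, 2): (-3) + 2 + 26 = 25
σ = (1, 2, 0): (-3) + 21 + (-2) = 16
σ = (2, 0, 1): 23 + 2 + (-9) = 16
σ = (2, 1, 0): 23 + (-4) + (-2) = 17
Optimal value attained by: σ = (0, 1, 2).
Answer: det⊕(G) = 33; verdict: NONSINGULAR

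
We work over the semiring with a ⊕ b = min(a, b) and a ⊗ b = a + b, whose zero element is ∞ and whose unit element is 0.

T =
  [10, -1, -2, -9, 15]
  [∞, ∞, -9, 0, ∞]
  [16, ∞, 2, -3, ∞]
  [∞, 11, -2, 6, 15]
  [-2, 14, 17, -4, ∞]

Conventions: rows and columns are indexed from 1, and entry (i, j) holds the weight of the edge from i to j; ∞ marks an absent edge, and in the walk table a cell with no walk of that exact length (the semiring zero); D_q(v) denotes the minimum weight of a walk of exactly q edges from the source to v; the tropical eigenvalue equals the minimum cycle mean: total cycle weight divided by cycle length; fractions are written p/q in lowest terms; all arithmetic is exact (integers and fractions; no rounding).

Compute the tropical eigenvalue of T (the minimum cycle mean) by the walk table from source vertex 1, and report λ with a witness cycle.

q=0: [0, ∞, ∞, ∞, ∞]
q=1: [10, -1, -2, -9, 15]
q=2: [13, 2, -11, -5, 6]
q=3: [4, 6, -9, -14, 10]
q=4: [7, -3, -16, -12, 1]
q=5: [-1, -1, -14, -19, 3]
Optimal cycle mean attained by: cycle 3->4->3, total (-3) + (-2), length 2.
Answer: λ = -5/2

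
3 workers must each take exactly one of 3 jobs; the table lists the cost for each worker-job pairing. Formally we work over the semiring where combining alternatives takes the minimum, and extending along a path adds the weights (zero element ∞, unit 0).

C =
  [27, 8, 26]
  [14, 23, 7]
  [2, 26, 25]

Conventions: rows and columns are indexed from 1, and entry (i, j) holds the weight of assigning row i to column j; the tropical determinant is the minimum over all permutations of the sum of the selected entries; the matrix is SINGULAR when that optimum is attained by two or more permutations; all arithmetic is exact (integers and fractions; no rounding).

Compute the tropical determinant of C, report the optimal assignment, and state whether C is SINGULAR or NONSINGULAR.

σ = (1, 2, 3): 27 + 23 + 25 = 75
σ = (1, 3, 2): 27 + 7 + 26 = 60
σ = (2, 1, 3): 8 + 14 + 25 = 47
σ = (2, 3, 1): 8 + 7 + 2 = 17
σ = (3, 1, 2): 26 + 14 + 26 = 66
σ = (3, 2, 1): 26 + 23 + 2 = 51
Optimal value attained by: σ = (2, 3, 1).
Answer: det⊕(C) = 17; verdict: NONSINGULAR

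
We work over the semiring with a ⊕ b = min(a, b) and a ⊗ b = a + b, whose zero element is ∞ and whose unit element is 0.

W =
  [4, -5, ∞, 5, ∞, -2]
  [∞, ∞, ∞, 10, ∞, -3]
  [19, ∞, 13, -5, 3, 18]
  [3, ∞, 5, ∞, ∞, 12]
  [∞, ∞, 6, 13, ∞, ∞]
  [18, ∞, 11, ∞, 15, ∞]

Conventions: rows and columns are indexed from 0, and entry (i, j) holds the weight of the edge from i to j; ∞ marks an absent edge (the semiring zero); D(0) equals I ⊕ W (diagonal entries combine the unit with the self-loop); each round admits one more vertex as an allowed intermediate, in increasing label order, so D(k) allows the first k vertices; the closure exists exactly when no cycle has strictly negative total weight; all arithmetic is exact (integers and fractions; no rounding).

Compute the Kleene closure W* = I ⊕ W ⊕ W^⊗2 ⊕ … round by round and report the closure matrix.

D(0):
  [0, -5, ∞, 5, ∞, -2]
  [∞, 0, ∞, 10, ∞, -3]
  [19, ∞, 0, -5, 3, 18]
  [3, ∞, 5, 0, ∞, 12]
  [∞, ∞, 6, 13, 0, ∞]
  [18, ∞, 11, ∞, 15, 0]
D(1):
  [0, -5, ∞, 5, ∞, -2]
  [∞, 0, ∞, 10, ∞, -3]
  [19, 14, 0, -5, 3, 17]
  [3, -2, 5, 0, ∞, 1]
  [∞, ∞, 6, 13, 0, ∞]
  [18, 13, 11, 23, 15, 0]
D(2):
  [0, -5, ∞, 5, ∞, -8]
  [∞, 0, ∞, 10, ∞, -3]
  [19, 14, 0, -5, 3, 11]
  [3, -2, 5, 0, ∞, -5]
  [∞, ∞, 6, 13, 0, ∞]
  [18, 13, 11, 23, 15, 0]
D(3):
  [0, -5, ∞, 5, ∞, -8]
  [∞, 0, ∞, 10, ∞, -3]
  [19, 14, 0, -5, 3, 11]
  [3, -2, 5, 0, 8, -5]
  [25, 20, 6, 1, 0, 17]
  [18, 13, 11, 6, 14, 0]
D(4):
  [0, -5, 10, 5, 13, -8]
  [13, 0, 15, 10, 18, -3]
  [-2, -7, 0, -5, 3, -10]
  [3, -2, 5, 0, 8, -5]
  [4, -1, 6, 1, 0, -4]
  [9, 4, 11, 6, 14, 0]
D(5):
  [0, -5, 10, 5, 13, -8]
  [13, 0, 15, 10, 18, -3]
  [-2, -7, 0, -5, 3, -10]
  [3, -2, 5, 0, 8, -5]
  [4, -1, 6, 1, 0, -4]
  [9, 4, 11, 6, 14, 0]
D(6):
  [0, -5, 3, -2, 6, -8]
  [6, 0, 8, 3, 11, -3]
  [-2, -7, 0, -5, 3, -10]
  [3, -2, 5, 0, 8, -5]
  [4, -1, 6, 1, 0, -4]
  [9, 4, 11, 6, 14, 0]
Answer: W* = [[0, -5, 3, -2, 6, -8], [6, 0, 8, 3, 11, -3], [-2, -7, 0, -5, 3, -10], [3, -2, 5, 0, 8, -5], [4, -1, 6, 1, 0, -4], [9, 4, 11, 6, 14, 0]]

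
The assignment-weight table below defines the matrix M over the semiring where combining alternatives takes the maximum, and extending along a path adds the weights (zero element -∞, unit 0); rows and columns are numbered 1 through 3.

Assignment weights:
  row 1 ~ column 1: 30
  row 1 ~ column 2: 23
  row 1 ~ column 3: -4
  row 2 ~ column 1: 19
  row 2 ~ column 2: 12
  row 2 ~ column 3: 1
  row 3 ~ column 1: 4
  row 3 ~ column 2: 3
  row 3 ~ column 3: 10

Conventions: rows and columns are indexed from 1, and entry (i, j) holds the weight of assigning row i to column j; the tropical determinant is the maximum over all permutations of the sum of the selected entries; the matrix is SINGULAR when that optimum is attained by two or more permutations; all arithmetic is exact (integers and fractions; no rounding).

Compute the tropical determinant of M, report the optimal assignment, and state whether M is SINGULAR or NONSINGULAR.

σ = (1, 2, 3): 30 + 12 + 10 = 52
σ = (1, 3, 2): 30 + 1 + 3 = 34
σ = (2, 1, 3): 23 + 19 + 10 = 52
σ = (2, 3, 1): 23 + 1 + 4 = 28
σ = (3, 1, 2): (-4) + 19 + 3 = 18
σ = (3, 2, 1): (-4) + 12 + 4 = 12
Optimal value attained by: σ = (1, 2, 3).
Answer: det⊕(M) = 52; verdict: SINGULAR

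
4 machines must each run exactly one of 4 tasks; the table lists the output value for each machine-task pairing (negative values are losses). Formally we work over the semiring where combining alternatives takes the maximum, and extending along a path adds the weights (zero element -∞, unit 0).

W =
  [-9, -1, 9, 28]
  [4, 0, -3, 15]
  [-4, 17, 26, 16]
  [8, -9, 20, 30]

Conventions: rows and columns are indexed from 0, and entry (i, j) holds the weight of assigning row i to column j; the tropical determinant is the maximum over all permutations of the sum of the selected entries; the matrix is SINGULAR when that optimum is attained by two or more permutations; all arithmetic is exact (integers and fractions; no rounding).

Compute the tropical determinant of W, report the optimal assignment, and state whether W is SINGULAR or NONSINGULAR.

σ = (0, 1, 2, 3): (-9) + 0 + 26 + 30 = 47
σ = (0, 1, 3, 2): (-9) + 0 + 16 + 20 = 27
σ = (0, 2, 1, 3): (-9) + (-3) + 17 + 30 = 35
σ = (0, 2, 3, 1): (-9) + (-3) + 16 + (-9) = -5
σ = (0, 3, 1, 2): (-9) + 15 + 17 + 20 = 43
σ = (0, 3, 2, 1): (-9) + 15 + 26 + (-9) = 23
σ = (1, 0, 2, 3): (-1) + 4 + 26 + 30 = 59
σ = (1, 0, 3, 2): (-1) + 4 + 16 + 20 = 39
σ = (1, 2, 0, 3): (-1) + (-3) + (-4) + 30 = 22
σ = (1, 2, 3, 0): (-1) + (-3) + 16 + 8 = 20
σ = (1, 3, 0, 2): (-1) + 15 + (-4) + 20 = 30
σ = (1, 3, 2, 0): (-1) + 15 + 26 + 8 = 48
σ = (2, 0, 1, 3): 9 + 4 + 17 + 30 = 60
σ = (2, 0, 3, 1): 9 + 4 + 16 + (-9) = 20
σ = (2, 1, 0, 3): 9 + 0 + (-4) + 30 = 35
σ = (2, 1, 3, 0): 9 + 0 + 16 + 8 = 33
σ = (2, 3, 0, 1): 9 + 15 + (-4) + (-9) = 11
σ = (2, 3, 1, 0): 9 + 15 + 17 + 8 = 49
σ = (3, 0, 1, 2): 28 + 4 + 17 + 20 = 69
σ = (3, 0, 2, 1): 28 + 4 + 26 + (-9) = 49
σ = (3, 1, 0, 2): 28 + 0 + (-4) + 20 = 44
σ = (3, 1, 2, 0): 28 + 0 + 26 + 8 = 62
σ = (3, 2, 0, 1): 28 + (-3) + (-4) + (-9) = 12
σ = (3, 2, 1, 0): 28 + (-3) + 17 + 8 = 50
Optimal value attained by: σ = (3, 0, 1, 2).
Answer: det⊕(W) = 69; verdict: NONSINGULAR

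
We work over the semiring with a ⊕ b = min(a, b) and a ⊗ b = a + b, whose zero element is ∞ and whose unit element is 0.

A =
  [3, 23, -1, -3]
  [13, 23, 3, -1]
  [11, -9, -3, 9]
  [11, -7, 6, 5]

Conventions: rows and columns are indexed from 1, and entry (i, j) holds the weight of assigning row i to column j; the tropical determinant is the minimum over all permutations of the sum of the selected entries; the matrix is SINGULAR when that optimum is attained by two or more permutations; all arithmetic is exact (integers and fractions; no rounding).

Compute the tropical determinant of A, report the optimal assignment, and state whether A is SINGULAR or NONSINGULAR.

σ = (1, 2, 3, 4): 3 + 23 + (-3) + 5 = 28
σ = (1, 2, 4, 3): 3 + 23 + 9 + 6 = 41
σ = (1, 3, 2, 4): 3 + 3 + (-9) + 5 = 2
σ = (1, 3, 4, 2): 3 + 3 + 9 + (-7) = 8
σ = (1, 4, 2, 3): 3 + (-1) + (-9) + 6 = -1
σ = (1, 4, 3, 2): 3 + (-1) + (-3) + (-7) = -8
σ = (2, 1, 3, 4): 23 + 13 + (-3) + 5 = 38
σ = (2, 1, 4, 3): 23 + 13 + 9 + 6 = 51
σ = (2, 3, 1, 4): 23 + 3 + 11 + 5 = 42
σ = (2, 3, 4, 1): 23 + 3 + 9 + 11 = 46
σ = (2, 4, 1, 3): 23 + (-1) + 11 + 6 = 39
σ = (2, 4, 3, 1): 23 + (-1) + (-3) + 11 = 30
σ = (3, 1, 2, 4): (-1) + 13 + (-9) + 5 = 8
σ = (3, 1, 4, 2): (-1) + 13 + 9 + (-7) = 14
σ = (3, 2, 1, 4): (-1) + 23 + 11 + 5 = 38
σ = (3, 2, 4, 1): (-1) + 23 + 9 + 11 = 42
σ = (3, 4, 1, 2): (-1) + (-1) + 11 + (-7) = 2
σ = (3, 4, 2, 1): (-1) + (-1) + (-9) + 11 = 0
σ = (4, 1, 2, 3): (-3) + 13 + (-9) + 6 = 7
σ = (4, 1, 3, 2): (-3) + 13 + (-3) + (-7) = 0
σ = (4, 2, 1, 3): (-3) + 23 + 11 + 6 = 37
σ = (4, 2, 3, 1): (-3) + 23 + (-3) + 11 = 28
σ = (4, 3, 1, 2): (-3) + 3 + 11 + (-7) = 4
σ = (4, 3, 2, 1): (-3) + 3 + (-9) + 11 = 2
Optimal value attained by: σ = (1, 4, 3, 2).
Answer: det⊕(A) = -8; verdict: NONSINGULAR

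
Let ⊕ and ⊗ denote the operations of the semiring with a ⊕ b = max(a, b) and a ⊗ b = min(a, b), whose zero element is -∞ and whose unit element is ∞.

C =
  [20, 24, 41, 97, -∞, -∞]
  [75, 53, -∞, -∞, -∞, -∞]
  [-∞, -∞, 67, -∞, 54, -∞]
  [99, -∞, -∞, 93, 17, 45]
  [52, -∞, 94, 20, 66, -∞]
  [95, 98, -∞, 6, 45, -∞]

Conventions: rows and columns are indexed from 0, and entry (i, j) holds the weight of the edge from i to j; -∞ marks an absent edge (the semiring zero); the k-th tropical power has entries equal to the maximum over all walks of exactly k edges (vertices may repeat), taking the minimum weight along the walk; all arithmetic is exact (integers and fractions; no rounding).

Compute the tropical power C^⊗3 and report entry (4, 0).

C^⊗2:
  [97, 24, 41, 93, 41, 45]
  [53, 53, 41, 75, -∞, -∞]
  [52, -∞, 67, 20, 54, -∞]
  [93, 45, 41, 97, 45, 45]
  [52, 24, 67, 52, 66, 20]
  [75, 53, 45, 95, 45, 6]
C^⊗3:
  [93, 45, 41, 97, 45, 45]
  [75, 53, 41, 75, 41, 45]
  [52, 24, 67, 52, 54, 20]
  [97, 45, 45, 93, 45, 45]
  [52, 24, 67, 52, 66, 45]
  [95, 53, 45, 93, 45, 45]
Key observation: the optimum is the walk 4->0->3->0, with weight 52 min 97 min 99 = 52.
Optimal value attained by: walk 4->0->3->0.
Answer: (C^⊗3)[4][0] = 52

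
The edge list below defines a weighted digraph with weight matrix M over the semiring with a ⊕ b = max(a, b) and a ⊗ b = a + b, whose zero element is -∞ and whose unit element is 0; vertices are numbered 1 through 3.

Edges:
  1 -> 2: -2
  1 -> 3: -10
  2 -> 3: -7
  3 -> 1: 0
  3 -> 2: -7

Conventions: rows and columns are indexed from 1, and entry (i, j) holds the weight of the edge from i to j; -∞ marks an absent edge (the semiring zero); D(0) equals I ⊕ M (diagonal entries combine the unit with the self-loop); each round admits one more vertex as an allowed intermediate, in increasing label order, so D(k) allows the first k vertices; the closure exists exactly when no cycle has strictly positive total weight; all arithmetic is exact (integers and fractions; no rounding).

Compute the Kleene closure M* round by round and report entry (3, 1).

D(0):
  [0, -2, -10]
  [-∞, 0, -7]
  [0, -7, 0]
D(1):
  [0, -2, -10]
  [-∞, 0, -7]
  [0, -2, 0]
D(2):
  [0, -2, -9]
  [-∞, 0, -7]
  [0, -2, 0]
D(3):
  [0, -2, -9]
  [-7, 0, -7]
  [0, -2, 0]
Answer: M*[3][1] = 0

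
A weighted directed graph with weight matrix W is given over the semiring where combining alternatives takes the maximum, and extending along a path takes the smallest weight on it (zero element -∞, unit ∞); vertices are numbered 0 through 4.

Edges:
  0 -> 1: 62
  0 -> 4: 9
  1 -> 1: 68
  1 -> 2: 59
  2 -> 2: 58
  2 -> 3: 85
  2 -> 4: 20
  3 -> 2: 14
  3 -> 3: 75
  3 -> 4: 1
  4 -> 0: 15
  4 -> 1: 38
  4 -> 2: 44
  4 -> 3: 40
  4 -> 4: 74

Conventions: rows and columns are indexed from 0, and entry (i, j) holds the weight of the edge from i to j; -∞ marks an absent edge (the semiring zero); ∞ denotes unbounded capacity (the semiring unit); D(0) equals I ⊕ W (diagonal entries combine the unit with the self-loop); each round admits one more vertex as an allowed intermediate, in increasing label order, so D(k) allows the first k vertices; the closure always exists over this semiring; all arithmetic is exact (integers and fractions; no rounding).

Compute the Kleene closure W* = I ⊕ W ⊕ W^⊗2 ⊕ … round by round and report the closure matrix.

D(0):
  [∞, 62, -∞, -∞, 9]
  [-∞, ∞, 59, -∞, -∞]
  [-∞, -∞, ∞, 85, 20]
  [-∞, -∞, 14, ∞, 1]
  [15, 38, 44, 40, ∞]
D(1):
  [∞, 62, -∞, -∞, 9]
  [-∞, ∞, 59, -∞, -∞]
  [-∞, -∞, ∞, 85, 20]
  [-∞, -∞, 14, ∞, 1]
  [15, 38, 44, 40, ∞]
D(2):
  [∞, 62, 59, -∞, 9]
  [-∞, ∞, 59, -∞, -∞]
  [-∞, -∞, ∞, 85, 20]
  [-∞, -∞, 14, ∞, 1]
  [15, 38, 44, 40, ∞]
D(3):
  [∞, 62, 59, 59, 20]
  [-∞, ∞, 59, 59, 20]
  [-∞, -∞, ∞, 85, 20]
  [-∞, -∞, 14, ∞, 14]
  [15, 38, 44, 44, ∞]
D(4):
  [∞, 62, 59, 59, 20]
  [-∞, ∞, 59, 59, 20]
  [-∞, -∞, ∞, 85, 20]
  [-∞, -∞, 14, ∞, 14]
  [15, 38, 44, 44, ∞]
D(5):
  [∞, 62, 59, 59, 20]
  [15, ∞, 59, 59, 20]
  [15, 20, ∞, 85, 20]
  [14, 14, 14, ∞, 14]
  [15, 38, 44, 44, ∞]
Answer: W* = [[∞, 62, 59, 59, 20], [15, ∞, 59, 59, 20], [15, 20, ∞, 85, 20], [14, 14, 14, ∞, 14], [15, 38, 44, 44, ∞]]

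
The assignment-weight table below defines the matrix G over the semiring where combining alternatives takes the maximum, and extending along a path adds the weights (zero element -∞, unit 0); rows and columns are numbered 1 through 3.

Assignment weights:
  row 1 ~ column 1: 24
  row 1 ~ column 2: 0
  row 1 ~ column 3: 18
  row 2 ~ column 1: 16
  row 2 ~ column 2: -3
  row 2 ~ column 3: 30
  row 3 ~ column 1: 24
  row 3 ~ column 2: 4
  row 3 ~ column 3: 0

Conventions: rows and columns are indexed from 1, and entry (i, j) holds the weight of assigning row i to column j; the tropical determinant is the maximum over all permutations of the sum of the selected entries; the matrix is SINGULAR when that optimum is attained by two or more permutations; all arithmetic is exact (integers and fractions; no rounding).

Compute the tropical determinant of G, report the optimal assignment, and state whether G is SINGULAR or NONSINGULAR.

σ = (1, 2, 3): 24 + (-3) + 0 = 21
σ = (1, 3, 2): 24 + 30 + 4 = 58
σ = (2, 1, 3): 0 + 16 + 0 = 16
σ = (2, 3, 1): 0 + 30 + 24 = 54
σ = (3, 1, 2): 18 + 16 + 4 = 38
σ = (3, 2, 1): 18 + (-3) + 24 = 39
Optimal value attained by: σ = (1, 3, 2).
Answer: det⊕(G) = 58; verdict: NONSINGULAR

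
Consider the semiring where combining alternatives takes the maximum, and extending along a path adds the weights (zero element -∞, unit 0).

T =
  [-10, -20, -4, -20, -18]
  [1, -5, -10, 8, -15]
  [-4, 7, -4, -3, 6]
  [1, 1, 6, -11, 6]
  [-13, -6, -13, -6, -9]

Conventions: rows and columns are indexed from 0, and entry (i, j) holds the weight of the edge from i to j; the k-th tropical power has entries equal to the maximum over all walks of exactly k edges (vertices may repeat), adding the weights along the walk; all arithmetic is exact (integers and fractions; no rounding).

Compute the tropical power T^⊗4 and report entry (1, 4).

T^⊗2:
  [-8, 3, -8, -7, 2]
  [9, 9, 14, 3, 14]
  [8, 3, 3, 15, 3]
  [2, 13, 2, 9, 12]
  [-5, -5, 0, 2, 0]
T^⊗3:
  [4, -1, -1, 11, -1]
  [10, 21, 10, 17, 20]
  [16, 16, 21, 11, 21]
  [14, 10, 15, 21, 15]
  [3, 7, 8, 3, 8]
T^⊗4:
  [12, 12, 17, 7, 17]
  [22, 18, 23, 29, 23]
  [17, 28, 17, 24, 27]
  [22, 22, 27, 18, 27]
  [8, 15, 9, 15, 14]
Key observation: the optimum is the walk 1->3->1->3->4, with weight 8 + 1 + 8 + 6 = 23.
Optimal value attained by: walk 1->3->1->3->4.
Answer: (T^⊗4)[1][4] = 23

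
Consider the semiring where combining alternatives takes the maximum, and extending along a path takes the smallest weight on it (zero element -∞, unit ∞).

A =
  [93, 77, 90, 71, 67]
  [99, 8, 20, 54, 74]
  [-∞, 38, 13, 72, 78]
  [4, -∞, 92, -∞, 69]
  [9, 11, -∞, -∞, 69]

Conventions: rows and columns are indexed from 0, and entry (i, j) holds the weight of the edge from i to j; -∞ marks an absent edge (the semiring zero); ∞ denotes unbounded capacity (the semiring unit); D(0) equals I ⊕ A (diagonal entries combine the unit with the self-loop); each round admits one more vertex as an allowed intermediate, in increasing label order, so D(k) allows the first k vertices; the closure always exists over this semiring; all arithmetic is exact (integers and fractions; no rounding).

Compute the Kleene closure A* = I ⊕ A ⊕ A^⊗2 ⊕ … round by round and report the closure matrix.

D(0):
  [∞, 77, 90, 71, 67]
  [99, ∞, 20, 54, 74]
  [-∞, 38, ∞, 72, 78]
  [4, -∞, 92, ∞, 69]
  [9, 11, -∞, -∞, ∞]
D(1):
  [∞, 77, 90, 71, 67]
  [99, ∞, 90, 71, 74]
  [-∞, 38, ∞, 72, 78]
  [4, 4, 92, ∞, 69]
  [9, 11, 9, 9, ∞]
D(2):
  [∞, 77, 90, 71, 74]
  [99, ∞, 90, 71, 74]
  [38, 38, ∞, 72, 78]
  [4, 4, 92, ∞, 69]
  [11, 11, 11, 11, ∞]
D(3):
  [∞, 77, 90, 72, 78]
  [99, ∞, 90, 72, 78]
  [38, 38, ∞, 72, 78]
  [38, 38, 92, ∞, 78]
  [11, 11, 11, 11, ∞]
D(4):
  [∞, 77, 90, 72, 78]
  [99, ∞, 90, 72, 78]
  [38, 38, ∞, 72, 78]
  [38, 38, 92, ∞, 78]
  [11, 11, 11, 11, ∞]
D(5):
  [∞, 77, 90, 72, 78]
  [99, ∞, 90, 72, 78]
  [38, 38, ∞, 72, 78]
  [38, 38, 92, ∞, 78]
  [11, 11, 11, 11, ∞]
Answer: A* = [[∞, 77, 90, 72, 78], [99, ∞, 90, 72, 78], [38, 38, ∞, 72, 78], [38, 38, 92, ∞, 78], [11, 11, 11, 11, ∞]]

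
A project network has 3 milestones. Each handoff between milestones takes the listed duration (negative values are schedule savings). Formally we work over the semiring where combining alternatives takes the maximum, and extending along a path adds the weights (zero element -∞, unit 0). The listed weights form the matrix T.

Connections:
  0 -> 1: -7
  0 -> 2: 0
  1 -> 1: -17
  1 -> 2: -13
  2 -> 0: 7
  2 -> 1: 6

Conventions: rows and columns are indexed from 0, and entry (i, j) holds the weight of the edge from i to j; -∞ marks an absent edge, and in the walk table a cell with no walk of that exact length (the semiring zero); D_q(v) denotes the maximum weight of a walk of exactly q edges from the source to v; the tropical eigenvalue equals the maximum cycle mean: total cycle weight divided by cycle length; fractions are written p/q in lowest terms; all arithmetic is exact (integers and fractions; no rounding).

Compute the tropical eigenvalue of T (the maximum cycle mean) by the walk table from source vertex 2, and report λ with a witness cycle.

q=0: [-∞, -∞, 0]
q=1: [7, 6, -∞]
q=2: [-∞, 0, 7]
q=3: [14, 13, -13]
Optimal cycle mean attained by: cycle 0->2->0, total 0 + 7, length 2.
Answer: λ = 7/2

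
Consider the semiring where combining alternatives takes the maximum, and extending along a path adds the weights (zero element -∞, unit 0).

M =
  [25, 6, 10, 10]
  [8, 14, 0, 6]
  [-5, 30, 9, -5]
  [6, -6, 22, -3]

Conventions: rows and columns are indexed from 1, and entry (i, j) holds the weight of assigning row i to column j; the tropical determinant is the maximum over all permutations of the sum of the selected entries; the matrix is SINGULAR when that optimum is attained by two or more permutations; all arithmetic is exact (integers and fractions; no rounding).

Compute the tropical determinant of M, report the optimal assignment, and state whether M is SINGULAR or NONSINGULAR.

σ = (1, 2, 3, 4): 25 + 14 + 9 + (-3) = 45
σ = (1, 2, 4, 3): 25 + 14 + (-5) + 22 = 56
σ = (1, 3, 2, 4): 25 + 0 + 30 + (-3) = 52
σ = (1, 3, 4, 2): 25 + 0 + (-5) + (-6) = 14
σ = (1, 4, 2, 3): 25 + 6 + 30 + 22 = 83
σ = (1, 4, 3, 2): 25 + 6 + 9 + (-6) = 34
σ = (2, 1, 3, 4): 6 + 8 + 9 + (-3) = 20
σ = (2, 1, 4, 3): 6 + 8 + (-5) + 22 = 31
σ = (2, 3, 1, 4): 6 + 0 + (-5) + (-3) = -2
σ = (2, 3, 4, 1): 6 + 0 + (-5) + 6 = 7
σ = (2, 4, 1, 3): 6 + 6 + (-5) + 22 = 29
σ = (2, 4, 3, 1): 6 + 6 + 9 + 6 = 27
σ = (3, 1, 2, 4): 10 + 8 + 30 + (-3) = 45
σ = (3, 1, 4, 2): 10 + 8 + (-5) + (-6) = 7
σ = (3, 2, 1, 4): 10 + 14 + (-5) + (-3) = 16
σ = (3, 2, 4, 1): 10 + 14 + (-5) + 6 = 25
σ = (3, 4, 1, 2): 10 + 6 + (-5) + (-6) = 5
σ = (3, 4, 2, 1): 10 + 6 + 30 + 6 = 52
σ = (4, 1, 2, 3): 10 + 8 + 30 + 22 = 70
σ = (4, 1, 3, 2): 10 + 8 + 9 + (-6) = 21
σ = (4, 2, 1, 3): 10 + 14 + (-5) + 22 = 41
σ = (4, 2, 3, 1): 10 + 14 + 9 + 6 = 39
σ = (4, 3, 1, 2): 10 + 0 + (-5) + (-6) = -1
σ = (4, 3, 2, 1): 10 + 0 + 30 + 6 = 46
Optimal value attained by: σ = (1, 4, 2, 3).
Answer: det⊕(M) = 83; verdict: NONSINGULAR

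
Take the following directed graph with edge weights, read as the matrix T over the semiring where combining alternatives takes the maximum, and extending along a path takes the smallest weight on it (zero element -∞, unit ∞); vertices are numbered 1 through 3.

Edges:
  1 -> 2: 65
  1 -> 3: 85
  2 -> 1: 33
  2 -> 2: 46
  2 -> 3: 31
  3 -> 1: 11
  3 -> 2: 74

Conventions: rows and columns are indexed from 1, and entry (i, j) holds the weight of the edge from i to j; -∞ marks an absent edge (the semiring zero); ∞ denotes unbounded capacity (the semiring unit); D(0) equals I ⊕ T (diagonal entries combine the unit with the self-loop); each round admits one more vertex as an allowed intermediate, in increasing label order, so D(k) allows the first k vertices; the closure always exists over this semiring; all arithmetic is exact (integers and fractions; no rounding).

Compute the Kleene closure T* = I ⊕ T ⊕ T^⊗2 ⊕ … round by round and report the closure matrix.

D(0):
  [∞, 65, 85]
  [33, ∞, 31]
  [11, 74, ∞]
D(1):
  [∞, 65, 85]
  [33, ∞, 33]
  [11, 74, ∞]
D(2):
  [∞, 65, 85]
  [33, ∞, 33]
  [33, 74, ∞]
D(3):
  [∞, 74, 85]
  [33, ∞, 33]
  [33, 74, ∞]
Answer: T* = [[∞, 74, 85], [33, ∞, 33], [33, 74, ∞]]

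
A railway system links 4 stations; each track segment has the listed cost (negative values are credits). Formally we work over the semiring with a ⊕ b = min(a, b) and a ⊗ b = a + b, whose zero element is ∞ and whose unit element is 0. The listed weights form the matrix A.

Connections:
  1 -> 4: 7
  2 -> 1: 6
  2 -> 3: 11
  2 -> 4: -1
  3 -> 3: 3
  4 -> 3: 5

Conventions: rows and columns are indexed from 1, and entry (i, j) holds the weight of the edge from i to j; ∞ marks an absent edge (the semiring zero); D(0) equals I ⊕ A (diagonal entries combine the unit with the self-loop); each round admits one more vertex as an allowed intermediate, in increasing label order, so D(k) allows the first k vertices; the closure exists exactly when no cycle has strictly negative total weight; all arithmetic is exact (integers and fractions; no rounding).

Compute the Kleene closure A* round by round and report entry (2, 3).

D(0):
  [0, ∞, ∞, 7]
  [6, 0, 11, -1]
  [∞, ∞, 0, ∞]
  [∞, ∞, 5, 0]
D(1):
  [0, ∞, ∞, 7]
  [6, 0, 11, -1]
  [∞, ∞, 0, ∞]
  [∞, ∞, 5, 0]
D(2):
  [0, ∞, ∞, 7]
  [6, 0, 11, -1]
  [∞, ∞, 0, ∞]
  [∞, ∞, 5, 0]
D(3):
  [0, ∞, ∞, 7]
  [6, 0, 11, -1]
  [∞, ∞, 0, ∞]
  [∞, ∞, 5, 0]
D(4):
  [0, ∞, 12, 7]
  [6, 0, 4, -1]
  [∞, ∞, 0, ∞]
  [∞, ∞, 5, 0]
Answer: A*[2][3] = 4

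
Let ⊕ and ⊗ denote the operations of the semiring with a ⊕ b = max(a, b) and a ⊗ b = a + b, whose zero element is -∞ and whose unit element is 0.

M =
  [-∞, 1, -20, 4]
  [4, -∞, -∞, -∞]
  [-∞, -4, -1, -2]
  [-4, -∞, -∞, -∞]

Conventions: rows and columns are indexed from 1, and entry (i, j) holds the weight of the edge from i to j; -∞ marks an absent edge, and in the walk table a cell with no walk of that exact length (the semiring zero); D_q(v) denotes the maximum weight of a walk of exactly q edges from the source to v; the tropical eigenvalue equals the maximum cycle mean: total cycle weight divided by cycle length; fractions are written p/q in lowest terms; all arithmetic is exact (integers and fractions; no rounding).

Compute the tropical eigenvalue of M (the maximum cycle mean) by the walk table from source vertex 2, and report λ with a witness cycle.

q=0: [-∞, 0, -∞, -∞]
q=1: [4, -∞, -∞, -∞]
q=2: [-∞, 5, -16, 8]
q=3: [9, -20, -17, -18]
q=4: [-16, 10, -11, 13]
Optimal cycle mean attained by: cycle 1->2->1, total 1 + 4, length 2.
Answer: λ = 5/2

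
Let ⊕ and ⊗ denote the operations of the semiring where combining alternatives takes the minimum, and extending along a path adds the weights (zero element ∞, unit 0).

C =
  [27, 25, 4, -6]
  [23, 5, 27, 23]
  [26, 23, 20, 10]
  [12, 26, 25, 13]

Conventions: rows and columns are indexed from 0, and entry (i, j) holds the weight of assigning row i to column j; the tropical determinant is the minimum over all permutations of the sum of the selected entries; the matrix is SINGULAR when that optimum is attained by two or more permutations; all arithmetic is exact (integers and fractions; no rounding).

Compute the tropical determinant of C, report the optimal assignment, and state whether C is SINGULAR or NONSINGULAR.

σ = (0, 1, 2, 3): 27 + 5 + 20 + 13 = 65
σ = (0, 1, 3, 2): 27 + 5 + 10 + 25 = 67
σ = (0, 2, 1, 3): 27 + 27 + 23 + 13 = 90
σ = (0, 2, 3, 1): 27 + 27 + 10 + 26 = 90
σ = (0, 3, 1, 2): 27 + 23 + 23 + 25 = 98
σ = (0, 3, 2, 1): 27 + 23 + 20 + 26 = 96
σ = (1, 0, 2, 3): 25 + 23 + 20 + 13 = 81
σ = (1, 0, 3, 2): 25 + 23 + 10 + 25 = 83
σ = (1, 2, 0, 3): 25 + 27 + 26 + 13 = 91
σ = (1, 2, 3, 0): 25 + 27 + 10 + 12 = 74
σ = (1, 3, 0, 2): 25 + 23 + 26 + 25 = 99
σ = (1, 3, 2, 0): 25 + 23 + 20 + 12 = 80
σ = (2, 0, 1, 3): 4 + 23 + 23 + 13 = 63
σ = (2, 0, 3, 1): 4 + 23 + 10 + 26 = 63
σ = (2, 1, 0, 3): 4 + 5 + 26 + 13 = 48
σ = (2, 1, 3, 0): 4 + 5 + 10 + 12 = 31
σ = (2, 3, 0, 1): 4 + 23 + 26 + 26 = 79
σ = (2, 3, 1, 0): 4 + 23 + 23 + 12 = 62
σ = (3, 0, 1, 2): (-6) + 23 + 23 + 25 = 65
σ = (3, 0, 2, 1): (-6) + 23 + 20 + 26 = 63
σ = (3, 1, 0, 2): (-6) + 5 + 26 + 25 = 50
σ = (3, 1, 2, 0): (-6) + 5 + 20 + 12 = 31
σ = (3, 2, 0, 1): (-6) + 27 + 26 + 26 = 73
σ = (3, 2, 1, 0): (-6) + 27 + 23 + 12 = 56
Optimal value attained by: σ = (2, 1, 3, 0).
Answer: det⊕(C) = 31; verdict: SINGULAR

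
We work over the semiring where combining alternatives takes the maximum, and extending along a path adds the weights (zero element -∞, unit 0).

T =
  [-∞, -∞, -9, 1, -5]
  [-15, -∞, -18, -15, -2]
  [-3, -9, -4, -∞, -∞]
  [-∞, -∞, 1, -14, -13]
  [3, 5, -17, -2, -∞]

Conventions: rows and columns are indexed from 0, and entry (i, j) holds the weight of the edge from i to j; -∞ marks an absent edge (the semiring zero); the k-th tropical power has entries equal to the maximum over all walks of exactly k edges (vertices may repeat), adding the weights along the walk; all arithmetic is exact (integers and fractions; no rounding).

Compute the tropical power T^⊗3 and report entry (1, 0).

T^⊗2:
  [-2, 0, 2, -7, -12]
  [1, 3, -14, -4, -20]
  [-7, -13, -8, -2, -8]
  [-2, -8, -3, -15, -27]
  [-10, -26, -1, 4, 3]
T^⊗3:
  [-1, -7, -2, -1, -2]
  [-12, -15, -3, 2, 1]
  [-5, -3, -1, -6, -12]
  [-6, -12, -7, -1, -7]
  [6, 8, 5, 1, -9]
Key observation: the optimum is the walk 1->4->1->0, with weight (-2) + 5 + (-15) = -12.
Optimal value attained by: walk 1->4->1->0.
Answer: (T^⊗3)[1][0] = -12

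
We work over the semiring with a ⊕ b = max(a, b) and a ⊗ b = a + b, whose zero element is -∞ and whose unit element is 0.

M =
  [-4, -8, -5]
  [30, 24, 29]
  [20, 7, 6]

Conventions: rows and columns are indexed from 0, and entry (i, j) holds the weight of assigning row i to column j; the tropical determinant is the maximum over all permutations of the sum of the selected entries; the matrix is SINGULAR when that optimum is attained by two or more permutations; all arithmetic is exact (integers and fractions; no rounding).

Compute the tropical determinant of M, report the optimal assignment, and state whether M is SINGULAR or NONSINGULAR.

σ = (0, 1, 2): (-4) + 24 + 6 = 26
σ = (0, 2, 1): (-4) + 29 + 7 = 32
σ = (1, 0, 2): (-8) + 30 + 6 = 28
σ = (1, 2, 0): (-8) + 29 + 20 = 41
σ = (2, 0, 1): (-5) + 30 + 7 = 32
σ = (2, 1, 0): (-5) + 24 + 20 = 39
Optimal value attained by: σ = (1, 2, 0).
Answer: det⊕(M) = 41; verdict: NONSINGULAR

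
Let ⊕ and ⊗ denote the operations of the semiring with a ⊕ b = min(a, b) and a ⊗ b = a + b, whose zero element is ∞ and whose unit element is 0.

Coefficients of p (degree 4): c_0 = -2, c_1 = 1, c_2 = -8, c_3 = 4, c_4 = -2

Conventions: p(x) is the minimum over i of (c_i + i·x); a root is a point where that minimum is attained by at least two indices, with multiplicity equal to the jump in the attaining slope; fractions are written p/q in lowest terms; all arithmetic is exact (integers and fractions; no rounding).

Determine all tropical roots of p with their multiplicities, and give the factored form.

hull edge (i=0, c=-2) to (i=2, c=-8): slope -3, span 2
hull edge (i=2, c=-8) to (i=4, c=-2): slope 3, span 2
Factored form: p(x) = -2 ⊗ (x ⊕ (-3)) ⊗ (x ⊕ (-3)) ⊗ (x ⊕ 3) ⊗ (x ⊕ 3)
Answer: roots = -3 (mult 2), 3 (mult 2)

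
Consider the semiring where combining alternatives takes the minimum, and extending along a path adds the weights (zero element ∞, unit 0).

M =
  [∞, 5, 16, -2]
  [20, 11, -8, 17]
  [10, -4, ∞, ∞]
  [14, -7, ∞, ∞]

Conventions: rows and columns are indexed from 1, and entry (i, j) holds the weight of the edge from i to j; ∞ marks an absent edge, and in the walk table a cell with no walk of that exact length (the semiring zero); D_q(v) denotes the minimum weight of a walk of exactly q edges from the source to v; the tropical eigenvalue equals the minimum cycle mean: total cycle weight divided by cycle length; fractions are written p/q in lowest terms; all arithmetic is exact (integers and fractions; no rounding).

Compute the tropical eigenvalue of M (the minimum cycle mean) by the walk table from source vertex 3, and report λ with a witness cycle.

q=0: [∞, ∞, 0, ∞]
q=1: [10, -4, ∞, ∞]
q=2: [16, 7, -12, 8]
q=3: [-2, -16, -1, 14]
q=4: [4, -5, -24, -4]
Optimal cycle mean attained by: cycle 2->3->2, total (-8) + (-4), length 2.
Answer: λ = -6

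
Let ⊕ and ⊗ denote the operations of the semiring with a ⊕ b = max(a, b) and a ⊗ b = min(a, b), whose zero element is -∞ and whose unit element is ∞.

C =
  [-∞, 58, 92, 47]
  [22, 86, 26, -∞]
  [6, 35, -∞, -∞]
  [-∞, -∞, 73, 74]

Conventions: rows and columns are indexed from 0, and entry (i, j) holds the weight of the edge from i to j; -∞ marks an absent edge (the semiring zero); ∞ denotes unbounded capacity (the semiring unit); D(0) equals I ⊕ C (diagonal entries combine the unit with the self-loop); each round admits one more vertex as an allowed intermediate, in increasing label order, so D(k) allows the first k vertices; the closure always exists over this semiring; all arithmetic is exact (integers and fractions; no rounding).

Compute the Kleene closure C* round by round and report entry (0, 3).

D(0):
  [∞, 58, 92, 47]
  [22, ∞, 26, -∞]
  [6, 35, ∞, -∞]
  [-∞, -∞, 73, ∞]
D(1):
  [∞, 58, 92, 47]
  [22, ∞, 26, 22]
  [6, 35, ∞, 6]
  [-∞, -∞, 73, ∞]
D(2):
  [∞, 58, 92, 47]
  [22, ∞, 26, 22]
  [22, 35, ∞, 22]
  [-∞, -∞, 73, ∞]
D(3):
  [∞, 58, 92, 47]
  [22, ∞, 26, 22]
  [22, 35, ∞, 22]
  [22, 35, 73, ∞]
D(4):
  [∞, 58, 92, 47]
  [22, ∞, 26, 22]
  [22, 35, ∞, 22]
  [22, 35, 73, ∞]
Answer: C*[0][3] = 47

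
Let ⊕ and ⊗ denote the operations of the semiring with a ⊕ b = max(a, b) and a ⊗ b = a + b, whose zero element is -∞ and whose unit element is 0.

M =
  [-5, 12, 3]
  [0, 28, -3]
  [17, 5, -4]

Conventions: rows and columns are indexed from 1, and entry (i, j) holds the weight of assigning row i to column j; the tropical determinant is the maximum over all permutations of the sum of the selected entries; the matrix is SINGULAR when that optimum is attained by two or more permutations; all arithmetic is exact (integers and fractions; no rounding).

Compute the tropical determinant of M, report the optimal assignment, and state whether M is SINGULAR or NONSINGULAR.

σ = (1, 2, 3): (-5) + 28 + (-4) = 19
σ = (1, 3, 2): (-5) + (-3) + 5 = -3
σ = (2, 1, 3): 12 + 0 + (-4) = 8
σ = (2, 3, 1): 12 + (-3) + 17 = 26
σ = (3, 1, 2): 3 + 0 + 5 = 8
σ = (3, 2, 1): 3 + 28 + 17 = 48
Optimal value attained by: σ = (3, 2, 1).
Answer: det⊕(M) = 48; verdict: NONSINGULAR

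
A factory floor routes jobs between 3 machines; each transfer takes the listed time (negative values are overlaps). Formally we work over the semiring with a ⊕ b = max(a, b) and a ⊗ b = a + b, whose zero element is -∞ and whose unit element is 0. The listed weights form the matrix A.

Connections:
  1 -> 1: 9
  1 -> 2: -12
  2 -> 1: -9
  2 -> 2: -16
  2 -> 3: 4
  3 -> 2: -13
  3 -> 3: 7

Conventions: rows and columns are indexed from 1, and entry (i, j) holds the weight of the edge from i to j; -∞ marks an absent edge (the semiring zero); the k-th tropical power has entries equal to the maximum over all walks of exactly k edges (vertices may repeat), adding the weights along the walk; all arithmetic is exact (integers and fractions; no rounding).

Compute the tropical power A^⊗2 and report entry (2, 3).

A^⊗2:
  [18, -3, -8]
  [0, -9, 11]
  [-22, -6, 14]
Key observation: the optimum is the walk 2->3->3, with weight 4 + 7 = 11.
Optimal value attained by: walk 2->3->3.
Answer: (A^⊗2)[2][3] = 11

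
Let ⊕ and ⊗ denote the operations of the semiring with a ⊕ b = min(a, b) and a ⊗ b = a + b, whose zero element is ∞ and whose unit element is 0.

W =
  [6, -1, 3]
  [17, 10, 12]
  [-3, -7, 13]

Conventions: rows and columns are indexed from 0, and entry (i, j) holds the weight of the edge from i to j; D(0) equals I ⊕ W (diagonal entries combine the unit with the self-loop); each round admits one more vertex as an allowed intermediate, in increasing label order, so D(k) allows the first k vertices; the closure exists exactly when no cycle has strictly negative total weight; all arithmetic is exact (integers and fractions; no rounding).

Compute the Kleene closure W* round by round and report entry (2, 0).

D(0):
  [0, -1, 3]
  [17, 0, 12]
  [-3, -7, 0]
D(1):
  [0, -1, 3]
  [17, 0, 12]
  [-3, -7, 0]
D(2):
  [0, -1, 3]
  [17, 0, 12]
  [-3, -7, 0]
D(3):
  [0, -4, 3]
  [9, 0, 12]
  [-3, -7, 0]
Answer: W*[2][0] = -3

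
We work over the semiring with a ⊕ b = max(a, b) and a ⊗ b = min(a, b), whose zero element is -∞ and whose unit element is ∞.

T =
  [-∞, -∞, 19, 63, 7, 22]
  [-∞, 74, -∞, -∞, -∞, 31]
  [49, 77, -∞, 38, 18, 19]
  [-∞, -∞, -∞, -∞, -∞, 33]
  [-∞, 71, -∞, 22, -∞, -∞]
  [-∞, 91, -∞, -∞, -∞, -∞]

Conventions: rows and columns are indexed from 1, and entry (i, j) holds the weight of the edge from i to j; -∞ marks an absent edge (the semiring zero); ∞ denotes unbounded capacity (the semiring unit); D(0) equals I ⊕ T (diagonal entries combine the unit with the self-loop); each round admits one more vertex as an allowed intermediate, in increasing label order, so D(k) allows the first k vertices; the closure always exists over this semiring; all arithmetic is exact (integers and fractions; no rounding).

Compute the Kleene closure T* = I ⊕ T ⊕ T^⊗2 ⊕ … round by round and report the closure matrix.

D(0):
  [∞, -∞, 19, 63, 7, 22]
  [-∞, ∞, -∞, -∞, -∞, 31]
  [49, 77, ∞, 38, 18, 19]
  [-∞, -∞, -∞, ∞, -∞, 33]
  [-∞, 71, -∞, 22, ∞, -∞]
  [-∞, 91, -∞, -∞, -∞, ∞]
D(1):
  [∞, -∞, 19, 63, 7, 22]
  [-∞, ∞, -∞, -∞, -∞, 31]
  [49, 77, ∞, 49, 18, 22]
  [-∞, -∞, -∞, ∞, -∞, 33]
  [-∞, 71, -∞, 22, ∞, -∞]
  [-∞, 91, -∞, -∞, -∞, ∞]
D(2):
  [∞, -∞, 19, 63, 7, 22]
  [-∞, ∞, -∞, -∞, -∞, 31]
  [49, 77, ∞, 49, 18, 31]
  [-∞, -∞, -∞, ∞, -∞, 33]
  [-∞, 71, -∞, 22, ∞, 31]
  [-∞, 91, -∞, -∞, -∞, ∞]
D(3):
  [∞, 19, 19, 63, 18, 22]
  [-∞, ∞, -∞, -∞, -∞, 31]
  [49, 77, ∞, 49, 18, 31]
  [-∞, -∞, -∞, ∞, -∞, 33]
  [-∞, 71, -∞, 22, ∞, 31]
  [-∞, 91, -∞, -∞, -∞, ∞]
D(4):
  [∞, 19, 19, 63, 18, 33]
  [-∞, ∞, -∞, -∞, -∞, 31]
  [49, 77, ∞, 49, 18, 33]
  [-∞, -∞, -∞, ∞, -∞, 33]
  [-∞, 71, -∞, 22, ∞, 31]
  [-∞, 91, -∞, -∞, -∞, ∞]
D(5):
  [∞, 19, 19, 63, 18, 33]
  [-∞, ∞, -∞, -∞, -∞, 31]
  [49, 77, ∞, 49, 18, 33]
  [-∞, -∞, -∞, ∞, -∞, 33]
  [-∞, 71, -∞, 22, ∞, 31]
  [-∞, 91, -∞, -∞, -∞, ∞]
D(6):
  [∞, 33, 19, 63, 18, 33]
  [-∞, ∞, -∞, -∞, -∞, 31]
  [49, 77, ∞, 49, 18, 33]
  [-∞, 33, -∞, ∞, -∞, 33]
  [-∞, 71, -∞, 22, ∞, 31]
  [-∞, 91, -∞, -∞, -∞, ∞]
Answer: T* = [[∞, 33, 19, 63, 18, 33], [-∞, ∞, -∞, -∞, -∞, 31], [49, 77, ∞, 49, 18, 33], [-∞, 33, -∞, ∞, -∞, 33], [-∞, 71, -∞, 22, ∞, 31], [-∞, 91, -∞, -∞, -∞, ∞]]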